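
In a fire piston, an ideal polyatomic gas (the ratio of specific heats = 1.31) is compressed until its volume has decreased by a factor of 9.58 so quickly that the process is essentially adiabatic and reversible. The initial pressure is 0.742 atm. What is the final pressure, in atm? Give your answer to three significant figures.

Adiabatic: P₁V₁^γ = P₂V₂^γ ⇒ P₂ = P₁ (V₁/V₂)^γ.
P₂ = 0.742 × 9.58^(1.31) = 14.32 atm.

P₂ ≈ 14.3 atm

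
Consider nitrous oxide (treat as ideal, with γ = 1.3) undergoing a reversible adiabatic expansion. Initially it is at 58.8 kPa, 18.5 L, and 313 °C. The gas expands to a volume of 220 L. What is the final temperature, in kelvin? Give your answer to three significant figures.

Adiabatic: T₁V₁^(γ−1) = T₂V₂^(γ−1) ⇒ T₂ = T₁ (V₁/V₂)^(γ−1).
T₁ = 313 °C = 586.1 K.
T₂ = 586.1 × (18.5/220)^(0.3) = 278.9 K.

T₂ ≈ 279 K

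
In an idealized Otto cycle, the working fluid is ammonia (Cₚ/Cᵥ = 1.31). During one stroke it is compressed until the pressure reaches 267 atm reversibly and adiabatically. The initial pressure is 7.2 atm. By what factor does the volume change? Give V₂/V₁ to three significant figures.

V₂/V₁ ≈ 0.0634

From PV^γ = const, V₂/V₁ = (P₁/P₂)^(1/γ).
V₂/V₁ = (7.2/267)^(0.763) = 0.06341.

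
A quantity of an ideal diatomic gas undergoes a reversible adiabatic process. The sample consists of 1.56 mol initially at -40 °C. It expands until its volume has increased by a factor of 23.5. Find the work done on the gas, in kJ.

W ≈ -5.42 kJ

Adiabatic: T₁V₁^(γ−1) = T₂V₂^(γ−1) ⇒ T₂ = T₁ (V₁/V₂)^(γ−1).
γ = 7/5 for a diatomic ideal gas, so γ−1 = 2/5.
T₁ = -40 °C = 233.1 K.
T₂ = 233.1 × (1/23.5)^(2/5) = 65.95 K.
Q = 0, so ΔU = W_on_gas = nCᵥΔT with Cᵥ = R/(γ−1) = 20.79 J/(mol·K).
ΔU = 1.56 × 20.79 × (65.95 − 233.1) = -5421 J.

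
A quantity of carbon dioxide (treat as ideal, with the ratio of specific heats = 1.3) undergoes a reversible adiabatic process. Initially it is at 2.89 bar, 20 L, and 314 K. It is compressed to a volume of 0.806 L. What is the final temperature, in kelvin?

For a reversible adiabat TV^(γ−1) is constant, so T₂ = T₁ (V₁/V₂)^(γ−1).
T₂ = 314 × (20/0.806)^(0.3) = 822.9 K.

T₂ ≈ 823 K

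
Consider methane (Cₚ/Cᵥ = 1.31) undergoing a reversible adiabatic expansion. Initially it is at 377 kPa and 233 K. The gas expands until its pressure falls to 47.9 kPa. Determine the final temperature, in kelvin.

Along an adiabat T P^((1−γ)/γ) is constant, so T₂ = T₁ (P₂/P₁)^((γ−1)/γ).
T₂ = 233 × (47.9/377)^(0.237) = 143 K.

T₂ ≈ 143 K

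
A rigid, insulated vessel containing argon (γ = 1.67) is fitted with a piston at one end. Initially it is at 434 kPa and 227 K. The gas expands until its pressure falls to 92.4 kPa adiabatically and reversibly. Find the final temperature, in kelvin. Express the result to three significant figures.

Adiabatic: T₂/T₁ = (P₂/P₁)^((γ−1)/γ).
T₂ = 227 × (92.4/434)^(0.401) = 122 K.

T₂ ≈ 122 K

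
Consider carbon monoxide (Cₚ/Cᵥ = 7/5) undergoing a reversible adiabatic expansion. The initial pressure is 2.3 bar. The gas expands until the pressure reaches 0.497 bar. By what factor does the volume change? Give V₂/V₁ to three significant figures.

From PV^γ = const, V₂/V₁ = (P₁/P₂)^(1/γ).
V₂/V₁ = (2.3/0.497)^(5/7) = 2.987.

V₂/V₁ ≈ 2.99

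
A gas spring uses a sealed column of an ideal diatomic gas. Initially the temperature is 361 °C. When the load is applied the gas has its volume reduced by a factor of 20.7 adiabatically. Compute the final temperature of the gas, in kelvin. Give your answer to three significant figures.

T₂ ≈ 2130 K

Adiabatic: T₁V₁^(γ−1) = T₂V₂^(γ−1) ⇒ T₂ = T₁ (V₁/V₂)^(γ−1).
For a diatomic ideal gas γ = 7/5, so γ−1 = 2/5.
T₁ = 361 °C = 634.1 K.
T₂ = 634.1 × 20.7^(2/5) = 2131 K.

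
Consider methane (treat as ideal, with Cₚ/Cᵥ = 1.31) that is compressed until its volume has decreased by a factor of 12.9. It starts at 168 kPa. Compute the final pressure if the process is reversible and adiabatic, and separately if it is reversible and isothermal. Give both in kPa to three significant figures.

adiabatic: 4790 kPa; isothermal: 2170 kPa

Isothermal: P₂ = P₁(V₁/V₂) = 168×12.9 = 2167 kPa.
Adiabatic: P₂ = P₁(V₁/V₂)^γ = 168×12.9^(1.31) = 4788 kPa.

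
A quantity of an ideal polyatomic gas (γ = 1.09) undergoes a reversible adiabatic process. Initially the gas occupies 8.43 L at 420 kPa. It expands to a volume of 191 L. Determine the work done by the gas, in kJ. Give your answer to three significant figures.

W ≈ 9.63 kJ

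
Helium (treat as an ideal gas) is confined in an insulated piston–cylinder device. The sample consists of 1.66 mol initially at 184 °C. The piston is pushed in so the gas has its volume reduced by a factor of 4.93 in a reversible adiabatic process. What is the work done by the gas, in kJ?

For a reversible adiabat TV^(γ−1) is constant, so T₂ = T₁ (V₁/V₂)^(γ−1).
γ = 5/3 for a monatomic ideal gas, so γ−1 = 2/3.
T₁ = 184 °C = 457.1 K.
T₂ = 457.1 × 4.93^(2/3) = 1324 K.
Q = 0, so ΔU = W_on_gas = nCᵥΔT with Cᵥ = R/(γ−1) = 12.47 J/(mol·K).
ΔU = 1.66 × 12.47 × (1324 − 457.1) = 17950 J.
Work done by the gas = −ΔU = -17950 J.

W ≈ -17.9 kJ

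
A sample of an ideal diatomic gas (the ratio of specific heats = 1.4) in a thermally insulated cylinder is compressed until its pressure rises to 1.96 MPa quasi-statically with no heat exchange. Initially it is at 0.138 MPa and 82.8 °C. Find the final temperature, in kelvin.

T₂ ≈ 760 K

Adiabatic: T₂/T₁ = (P₂/P₁)^((γ−1)/γ).
T₁ = 82.8 °C = 355.9 K.
T₂ = 355.9 × (1.96/0.138)^(0.286) = 759.7 K.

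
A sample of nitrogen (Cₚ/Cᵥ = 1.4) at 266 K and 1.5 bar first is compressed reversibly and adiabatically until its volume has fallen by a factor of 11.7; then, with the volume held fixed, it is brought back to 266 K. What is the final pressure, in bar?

P₃ ≈ 17.5 bar

Adiabatic step (PV^γ = const): P₂ = 1.5×11.7^(1.4) = 46.94 bar; T₂ = 266×11.7^(0.4) = 711.5 K.
Isochoric: P₃ = P₂(T₃/T₂) = 46.94 × (266/711.5) = 17.55 bar.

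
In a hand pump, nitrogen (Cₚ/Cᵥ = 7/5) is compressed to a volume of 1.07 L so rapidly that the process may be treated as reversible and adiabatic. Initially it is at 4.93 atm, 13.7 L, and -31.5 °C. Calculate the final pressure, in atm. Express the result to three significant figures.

Adiabatic: P₁V₁^γ = P₂V₂^γ ⇒ P₂ = P₁ (V₁/V₂)^γ.
P₂ = 4.93 × (13.7/1.07)^(7/5) = 175 atm.

P₂ ≈ 175 atm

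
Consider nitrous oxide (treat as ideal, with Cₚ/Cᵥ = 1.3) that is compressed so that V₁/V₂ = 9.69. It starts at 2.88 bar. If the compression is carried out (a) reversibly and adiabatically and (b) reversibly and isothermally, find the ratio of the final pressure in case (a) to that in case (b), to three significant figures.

Isothermal: P_b = P₁(V₁/V₂) = 2.88×9.69.
Adiabatic: P_a = P₁(V₁/V₂)^γ = 2.88×9.69^(1.3).
P_a/P_b = (V₁/V₂)^(γ−1) = 9.69^(0.3) = 1.977.

P_adiabatic / P_isothermal ≈ 1.98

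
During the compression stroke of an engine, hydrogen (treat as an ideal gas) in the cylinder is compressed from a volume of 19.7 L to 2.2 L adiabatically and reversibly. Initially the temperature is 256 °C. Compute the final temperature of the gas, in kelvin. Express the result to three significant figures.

Adiabatic: T₁V₁^(γ−1) = T₂V₂^(γ−1) ⇒ T₂ = T₁ (V₁/V₂)^(γ−1).
For a diatomic ideal gas γ = 7/5, so γ−1 = 2/5.
T₁ = 256 °C = 529.1 K.
T₂ = 529.1 × (19.7/2.2)^(2/5) = 1272 K.

T₂ ≈ 1270 K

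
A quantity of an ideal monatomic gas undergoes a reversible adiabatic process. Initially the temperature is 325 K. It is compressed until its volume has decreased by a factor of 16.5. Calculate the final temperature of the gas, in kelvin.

For a reversible adiabat TV^(γ−1) is constant, so T₂ = T₁ (V₁/V₂)^(γ−1).
For a monatomic ideal gas γ = 5/3, so γ−1 = 2/3.
T₂ = 325 × 16.5^(2/3) = 2106 K.

T₂ ≈ 2110 K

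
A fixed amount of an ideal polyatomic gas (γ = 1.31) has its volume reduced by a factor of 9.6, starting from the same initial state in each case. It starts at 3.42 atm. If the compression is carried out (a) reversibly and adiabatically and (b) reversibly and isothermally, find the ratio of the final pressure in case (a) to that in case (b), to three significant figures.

Isothermal: P_b = P₁(V₁/V₂) = 3.42×9.6.
Adiabatic: P_a = P₁(V₁/V₂)^γ = 3.42×9.6^(1.31).
P_a/P_b = (V₁/V₂)^(γ−1) = 9.6^(0.31) = 2.016.

P_adiabatic / P_isothermal ≈ 2.02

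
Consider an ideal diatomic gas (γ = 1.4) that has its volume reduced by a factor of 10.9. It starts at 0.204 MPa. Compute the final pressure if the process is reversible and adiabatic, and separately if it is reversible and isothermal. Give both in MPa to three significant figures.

adiabatic: 5.78 MPa; isothermal: 2.22 MPa

Isothermal: P₂ = P₁(V₁/V₂) = 0.204×10.9 = 2.224 MPa.
Adiabatic: P₂ = P₁(V₁/V₂)^γ = 0.204×10.9^(1.4) = 5.781 MPa.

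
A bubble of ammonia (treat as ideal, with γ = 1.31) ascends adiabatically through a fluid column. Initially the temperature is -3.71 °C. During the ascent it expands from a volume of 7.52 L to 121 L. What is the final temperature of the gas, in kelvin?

T₂ ≈ 114 K

Adiabatic: T₁V₁^(γ−1) = T₂V₂^(γ−1) ⇒ T₂ = T₁ (V₁/V₂)^(γ−1).
T₁ = -3.71 °C = 269.4 K.
T₂ = 269.4 × (7.52/121)^(0.31) = 113.9 K.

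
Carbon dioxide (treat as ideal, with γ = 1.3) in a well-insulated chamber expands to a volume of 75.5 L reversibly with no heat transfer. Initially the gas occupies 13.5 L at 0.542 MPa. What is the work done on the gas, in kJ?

P₂ = P₁(V₁/V₂)^γ = 0.542×(13.5/75.5)^(1.3) = 0.05782 MPa.
For a reversible adiabat, W_by_gas = (P₁V₁ − P₂V₂)/(γ−1).
W_by = (542000×0.0135 − 57820×0.0755) / (0.3) = 9838 J.
W_on_gas = −W_by = -9838 J.

W ≈ -9.84 kJ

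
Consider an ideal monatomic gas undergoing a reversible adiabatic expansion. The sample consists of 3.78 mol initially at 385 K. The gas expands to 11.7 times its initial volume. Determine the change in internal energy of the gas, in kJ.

ΔU ≈ -14.6 kJ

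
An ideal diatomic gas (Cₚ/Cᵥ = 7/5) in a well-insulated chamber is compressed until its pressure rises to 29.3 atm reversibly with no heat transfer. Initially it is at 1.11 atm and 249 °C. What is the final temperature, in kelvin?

Along an adiabat T P^((1−γ)/γ) is constant, so T₂ = T₁ (P₂/P₁)^((γ−1)/γ).
T₁ = 249 °C = 522.1 K.
T₂ = 522.1 × (29.3/1.11)^(2/7) = 1330 K.

T₂ ≈ 1330 K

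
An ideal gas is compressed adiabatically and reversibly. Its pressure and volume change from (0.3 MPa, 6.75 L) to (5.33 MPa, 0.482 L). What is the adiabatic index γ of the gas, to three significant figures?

PV^γ = const ⇒ γ = ln(P₂/P₁) / ln(V₁/V₂).
γ = ln(5.33/0.3) / ln(6.75/0.482) = 1.09.

γ ≈ 1.09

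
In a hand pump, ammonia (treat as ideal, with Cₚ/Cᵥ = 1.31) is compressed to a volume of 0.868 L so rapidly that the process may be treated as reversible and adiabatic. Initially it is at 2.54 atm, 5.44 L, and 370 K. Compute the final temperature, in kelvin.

T₂ ≈ 654 K

Adiabatic: T₁V₁^(γ−1) = T₂V₂^(γ−1) ⇒ T₂ = T₁ (V₁/V₂)^(γ−1).
T₂ = 370 × (5.44/0.868)^(0.31) = 653.6 K.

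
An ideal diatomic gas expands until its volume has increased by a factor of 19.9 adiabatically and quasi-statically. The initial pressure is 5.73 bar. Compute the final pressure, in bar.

P₂ ≈ 0.0870 bar

Adiabatic: P₁V₁^γ = P₂V₂^γ ⇒ P₂ = P₁ (V₁/V₂)^γ.
For a diatomic ideal gas γ = 7/5.
P₂ = 5.73 × (1/19.9)^(7/5) = 0.08705 bar.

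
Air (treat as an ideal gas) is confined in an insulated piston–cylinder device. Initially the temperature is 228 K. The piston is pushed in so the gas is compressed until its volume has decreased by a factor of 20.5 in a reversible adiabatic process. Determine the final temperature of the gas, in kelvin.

T₂ ≈ 763 K

Adiabatic: T₁V₁^(γ−1) = T₂V₂^(γ−1) ⇒ T₂ = T₁ (V₁/V₂)^(γ−1).
For a diatomic ideal gas γ = 7/5, so γ−1 = 2/5.
T₂ = 228 × 20.5^(2/5) = 763.2 K.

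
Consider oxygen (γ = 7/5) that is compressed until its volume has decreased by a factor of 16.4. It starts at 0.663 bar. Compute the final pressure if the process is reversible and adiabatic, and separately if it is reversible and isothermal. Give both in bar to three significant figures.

adiabatic: 33.3 bar; isothermal: 10.9 bar

Isothermal: P₂ = P₁(V₁/V₂) = 0.663×16.4 = 10.87 bar.
Adiabatic: P₂ = P₁(V₁/V₂)^γ = 0.663×16.4^(7/5) = 33.29 bar.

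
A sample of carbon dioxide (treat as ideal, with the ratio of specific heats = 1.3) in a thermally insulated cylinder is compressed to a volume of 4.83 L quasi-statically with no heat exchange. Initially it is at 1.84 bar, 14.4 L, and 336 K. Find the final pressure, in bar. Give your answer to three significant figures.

Since PV^γ is constant along a reversible adiabat, P₂ = P₁ (V₁/V₂)^γ.
P₂ = 1.84 × (14.4/4.83)^(1.3) = 7.613 bar.

P₂ ≈ 7.61 bar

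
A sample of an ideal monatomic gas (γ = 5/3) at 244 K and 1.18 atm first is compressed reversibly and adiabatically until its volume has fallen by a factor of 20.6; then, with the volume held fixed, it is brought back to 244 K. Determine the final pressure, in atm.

P₃ ≈ 24.3 atm

Adiabatic step (PV^γ = const): P₂ = 1.18×20.6^(5/3) = 182.7 atm; T₂ = 244×20.6^(2/3) = 1834 K.
Isochoric: P₃ = P₂(T₃/T₂) = 182.7 × (244/1834) = 24.31 atm.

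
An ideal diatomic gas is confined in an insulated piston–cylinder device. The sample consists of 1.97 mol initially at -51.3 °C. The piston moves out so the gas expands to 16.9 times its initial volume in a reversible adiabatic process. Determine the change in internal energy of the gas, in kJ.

For a reversible adiabat TV^(γ−1) is constant, so T₂ = T₁ (V₁/V₂)^(γ−1).
γ = 7/5 for a diatomic ideal gas, so γ−1 = 2/5.
T₁ = -51.3 °C = 221.8 K.
T₂ = 221.8 × (1/16.9)^(2/5) = 71.6 K.
Q = 0, so ΔU = W_on_gas = nCᵥΔT with Cᵥ = R/(γ−1) = 20.79 J/(mol·K).
ΔU = 1.97 × 20.79 × (71.6 − 221.8) = -6152 J.

ΔU ≈ -6.15 kJ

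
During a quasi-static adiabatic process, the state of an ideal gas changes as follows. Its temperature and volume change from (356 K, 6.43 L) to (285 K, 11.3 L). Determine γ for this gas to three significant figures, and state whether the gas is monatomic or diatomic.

γ ≈ 1.39; diatomic

TV^(γ−1) = const ⇒ γ − 1 = ln(T₂/T₁) / ln(V₁/V₂).
γ = 1 + ln(285/356) / ln(6.43/11.3) = 1.395.
γ ≈ 1.39 is close to 7/5, so the gas is diatomic.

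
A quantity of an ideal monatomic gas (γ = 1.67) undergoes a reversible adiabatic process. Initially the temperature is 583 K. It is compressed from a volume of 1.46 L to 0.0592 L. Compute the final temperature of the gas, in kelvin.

For a reversible adiabat TV^(γ−1) is constant, so T₂ = T₁ (V₁/V₂)^(γ−1).
T₂ = 583 × (1.46/0.0592)^(0.67) = 4993 K.

T₂ ≈ 4990 K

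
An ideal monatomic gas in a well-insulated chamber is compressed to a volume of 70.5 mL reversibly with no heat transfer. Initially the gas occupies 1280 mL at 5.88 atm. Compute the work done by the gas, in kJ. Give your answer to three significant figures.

W ≈ -6.76 kJ

γ = 5/3 for a monatomic ideal gas.
P₂ = P₁(V₁/V₂)^γ = 5.88×(1280/70.5)^(5/3) = 737.5 atm.
For a reversible adiabat, W_by_gas = (P₁V₁ − P₂V₂)/(γ−1).
W_by = (595800×0.00128 − 7.472×10^7×7.05×10^-5) / (2/3) = -6758 J.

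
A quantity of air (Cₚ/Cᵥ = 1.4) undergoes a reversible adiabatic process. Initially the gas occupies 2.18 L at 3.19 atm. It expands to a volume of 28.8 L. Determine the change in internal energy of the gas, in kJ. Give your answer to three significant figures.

ΔU ≈ -1.13 kJ

P₂ = P₁(V₁/V₂)^γ = 3.19×(2.18/28.8)^(1.4) = 0.086 atm.
For a reversible adiabat, W_by_gas = (P₁V₁ − P₂V₂)/(γ−1).
W_by = (323200×0.00218 − 8714×0.0288) / (0.4) = 1134 J.
Q = 0 ⇒ ΔU = −W_by = -1134 J.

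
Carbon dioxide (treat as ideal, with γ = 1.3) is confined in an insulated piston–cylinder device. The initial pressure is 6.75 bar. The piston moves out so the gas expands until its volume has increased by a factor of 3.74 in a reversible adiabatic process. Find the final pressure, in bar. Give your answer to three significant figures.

P₂ ≈ 1.21 bar

Adiabatic: P₁V₁^γ = P₂V₂^γ ⇒ P₂ = P₁ (V₁/V₂)^γ.
P₂ = 6.75 × (1/3.74)^(1.3) = 1.215 bar.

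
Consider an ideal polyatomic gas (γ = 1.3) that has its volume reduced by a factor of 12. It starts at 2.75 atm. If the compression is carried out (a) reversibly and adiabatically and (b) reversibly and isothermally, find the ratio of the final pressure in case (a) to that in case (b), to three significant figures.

Isothermal: P_b = P₁(V₁/V₂) = 2.75×12.
Adiabatic: P_a = P₁(V₁/V₂)^γ = 2.75×12^(1.3).
P_a/P_b = (V₁/V₂)^(γ−1) = 12^(0.3) = 2.107.

P_adiabatic / P_isothermal ≈ 2.11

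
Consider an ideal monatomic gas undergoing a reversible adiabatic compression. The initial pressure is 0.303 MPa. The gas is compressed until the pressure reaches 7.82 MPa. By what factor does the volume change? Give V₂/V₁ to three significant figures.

V₂/V₁ ≈ 0.142

From PV^γ = const, V₂/V₁ = (P₁/P₂)^(1/γ).
For a monatomic ideal gas γ = 5/3.
V₂/V₁ = (0.303/7.82)^(3/5) = 0.1422.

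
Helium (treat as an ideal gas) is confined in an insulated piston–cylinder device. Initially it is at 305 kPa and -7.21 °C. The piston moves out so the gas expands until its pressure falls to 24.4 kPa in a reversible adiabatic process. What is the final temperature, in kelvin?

Along an adiabat T P^((1−γ)/γ) is constant, so T₂ = T₁ (P₂/P₁)^((γ−1)/γ).
For a monatomic ideal gas γ = 5/3, so (γ−1)/γ = 2/5.
T₁ = -7.21 °C = 265.9 K.
T₂ = 265.9 × (24.4/305)^(2/5) = 96.83 K.

T₂ ≈ 96.8 K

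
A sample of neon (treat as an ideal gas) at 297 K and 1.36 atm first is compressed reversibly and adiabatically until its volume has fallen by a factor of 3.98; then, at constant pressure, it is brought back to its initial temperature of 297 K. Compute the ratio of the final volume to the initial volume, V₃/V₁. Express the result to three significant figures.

For a monatomic ideal gas γ = 5/3.
Adiabatic step: V₂/V₁ = 0.2513; T₂ = T₁·3.98^(2/3) = 745.9 K.
Isobaric step: V₃/V₂ = T₃/T₂ = 297/745.9.
V₃/V₁ = (V₂/V₁)(V₃/V₂) = 0.2513 × (297/745.9) = 0.1.

V₃/V₁ ≈ 0.100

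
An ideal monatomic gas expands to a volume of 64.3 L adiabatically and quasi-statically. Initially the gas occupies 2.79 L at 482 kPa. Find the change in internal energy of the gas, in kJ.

ΔU ≈ -1.77 kJ

γ = 5/3 for a monatomic ideal gas.
P₂ = P₁(V₁/V₂)^γ = 482×(2.79/64.3)^(5/3) = 2.582 kPa.
For a reversible adiabat, W_by_gas = (P₁V₁ − P₂V₂)/(γ−1).
W_by = (482000×0.00279 − 2582×0.0643) / (2/3) = 1768 J.
Q = 0 ⇒ ΔU = −W_by = -1768 J.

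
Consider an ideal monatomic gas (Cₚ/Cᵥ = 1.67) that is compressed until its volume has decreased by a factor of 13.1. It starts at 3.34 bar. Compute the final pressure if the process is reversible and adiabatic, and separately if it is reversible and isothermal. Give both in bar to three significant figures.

Isothermal: P₂ = P₁(V₁/V₂) = 3.34×13.1 = 43.75 bar.
Adiabatic: P₂ = P₁(V₁/V₂)^γ = 3.34×13.1^(1.67) = 245.2 bar.

adiabatic: 245 bar; isothermal: 43.8 bar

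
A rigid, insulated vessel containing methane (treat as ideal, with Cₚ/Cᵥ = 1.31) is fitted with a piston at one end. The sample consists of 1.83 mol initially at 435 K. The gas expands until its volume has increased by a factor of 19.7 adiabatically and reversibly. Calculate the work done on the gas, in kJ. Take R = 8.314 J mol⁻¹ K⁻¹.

W ≈ -12.9 kJ

Adiabatic: T₁V₁^(γ−1) = T₂V₂^(γ−1) ⇒ T₂ = T₁ (V₁/V₂)^(γ−1).
T₂ = 435 × (1/19.7)^(0.31) = 172.7 K.
Q = 0, so ΔU = W_on_gas = nCᵥΔT with Cᵥ = R/(γ−1) = 26.82 J/(mol·K).
ΔU = 1.83 × 26.82 × (172.7 − 435) = -12880 J.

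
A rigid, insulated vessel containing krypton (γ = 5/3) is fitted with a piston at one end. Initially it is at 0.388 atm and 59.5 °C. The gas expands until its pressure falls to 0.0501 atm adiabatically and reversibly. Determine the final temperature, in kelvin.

T₂ ≈ 147 K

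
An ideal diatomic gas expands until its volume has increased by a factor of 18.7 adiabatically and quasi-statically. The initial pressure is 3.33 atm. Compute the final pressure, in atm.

P₂ ≈ 0.0552 atm

Since PV^γ is constant along a reversible adiabat, P₂ = P₁ (V₁/V₂)^γ.
For a diatomic ideal gas γ = 7/5.
P₂ = 3.33 × (1/18.7)^(7/5) = 0.05519 atm.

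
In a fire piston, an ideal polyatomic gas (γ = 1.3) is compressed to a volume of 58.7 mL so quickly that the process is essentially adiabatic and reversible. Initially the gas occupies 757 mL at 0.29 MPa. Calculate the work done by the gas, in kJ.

W ≈ -0.844 kJ

P₂ = P₁(V₁/V₂)^γ = 0.29×(757/58.7)^(1.3) = 8.054 MPa.
For a reversible adiabat, W_by_gas = (P₁V₁ − P₂V₂)/(γ−1).
W_by = (290000×0.000757 − 8.054×10^6×5.87×10^-5) / (0.3) = -844.1 J.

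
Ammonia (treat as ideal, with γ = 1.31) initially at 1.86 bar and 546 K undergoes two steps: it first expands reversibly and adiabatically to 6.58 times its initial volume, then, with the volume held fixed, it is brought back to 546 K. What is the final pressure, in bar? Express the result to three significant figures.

Adiabatic step (PV^γ = const): P₂ = 1.86×(1/6.58)^(1.31) = 0.1576 bar; T₂ = 546×(1/6.58)^(0.31) = 304.5 K.
Isochoric: P₃ = P₂(T₃/T₂) = 0.1576 × (546/304.5) = 0.2827 bar.

P₃ ≈ 0.283 bar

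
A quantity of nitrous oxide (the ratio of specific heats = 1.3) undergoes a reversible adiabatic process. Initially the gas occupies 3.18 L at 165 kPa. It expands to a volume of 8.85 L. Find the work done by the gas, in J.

P₂ = P₁(V₁/V₂)^γ = 165×(3.18/8.85)^(1.3) = 43.61 kPa.
For a reversible adiabat, W_by_gas = (P₁V₁ − P₂V₂)/(γ−1).
W_by = (165000×0.00318 − 43610×0.00885) / (0.3) = 462.4 J.

W ≈ 462 J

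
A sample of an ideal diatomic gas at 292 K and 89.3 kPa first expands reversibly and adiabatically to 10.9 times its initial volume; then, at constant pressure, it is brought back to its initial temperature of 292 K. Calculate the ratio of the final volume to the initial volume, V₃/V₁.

For a diatomic ideal gas γ = 7/5.
Adiabatic step: V₂/V₁ = 10.9; T₂ = T₁·(1/10.9)^(2/5) = 112.3 K.
Isobaric step: V₃/V₂ = T₃/T₂ = 292/112.3.
V₃/V₁ = (V₂/V₁)(V₃/V₂) = 10.9 × (292/112.3) = 28.34.

V₃/V₁ ≈ 28.3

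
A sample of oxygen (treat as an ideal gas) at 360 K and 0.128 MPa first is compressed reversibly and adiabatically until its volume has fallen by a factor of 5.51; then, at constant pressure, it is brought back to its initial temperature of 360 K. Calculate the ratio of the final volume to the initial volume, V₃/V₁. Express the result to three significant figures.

For a diatomic ideal gas γ = 7/5.
Adiabatic step: V₂/V₁ = 0.1815; T₂ = T₁·5.51^(2/5) = 712.5 K.
Isobaric step: V₃/V₂ = T₃/T₂ = 360/712.5.
V₃/V₁ = (V₂/V₁)(V₃/V₂) = 0.1815 × (360/712.5) = 0.0917.

V₃/V₁ ≈ 0.0917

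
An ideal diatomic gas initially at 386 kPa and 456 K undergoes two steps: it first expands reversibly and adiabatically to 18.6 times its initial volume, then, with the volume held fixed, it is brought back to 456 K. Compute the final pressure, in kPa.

For a diatomic ideal gas γ = 7/5.
Adiabatic step (PV^γ = const): P₂ = 386×(1/18.6)^(7/5) = 6.446 kPa; T₂ = 456×(1/18.6)^(2/5) = 141.6 K.
Isochoric: P₃ = P₂(T₃/T₂) = 6.446 × (456/141.6) = 20.75 kPa.

P₃ ≈ 20.8 kPa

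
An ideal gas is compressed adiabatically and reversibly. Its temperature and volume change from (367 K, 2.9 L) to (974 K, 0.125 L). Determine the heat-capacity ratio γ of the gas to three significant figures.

γ ≈ 1.31

TV^(γ−1) = const ⇒ γ − 1 = ln(T₂/T₁) / ln(V₁/V₂).
γ = 1 + ln(974/367) / ln(2.9/0.125) = 1.31.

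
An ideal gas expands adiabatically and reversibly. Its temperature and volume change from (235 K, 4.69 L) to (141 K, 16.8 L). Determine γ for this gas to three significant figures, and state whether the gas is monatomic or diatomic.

TV^(γ−1) = const ⇒ γ − 1 = ln(T₂/T₁) / ln(V₁/V₂).
γ = 1 + ln(141/235) / ln(4.69/16.8) = 1.4.
γ ≈ 1.40 is close to 7/5, so the gas is diatomic.

γ ≈ 1.40; diatomic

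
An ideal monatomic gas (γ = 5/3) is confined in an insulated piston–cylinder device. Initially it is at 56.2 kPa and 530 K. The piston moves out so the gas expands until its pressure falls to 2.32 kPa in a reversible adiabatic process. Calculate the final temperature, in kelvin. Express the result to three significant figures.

Adiabatic: T₂/T₁ = (P₂/P₁)^((γ−1)/γ).
T₂ = 530 × (2.32/56.2)^(2/5) = 148.1 K.

T₂ ≈ 148 K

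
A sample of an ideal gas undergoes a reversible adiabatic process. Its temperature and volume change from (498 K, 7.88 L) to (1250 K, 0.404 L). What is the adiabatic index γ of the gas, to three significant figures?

γ ≈ 1.31

TV^(γ−1) = const ⇒ γ − 1 = ln(T₂/T₁) / ln(V₁/V₂).
γ = 1 + ln(1250/498) / ln(7.88/0.404) = 1.31.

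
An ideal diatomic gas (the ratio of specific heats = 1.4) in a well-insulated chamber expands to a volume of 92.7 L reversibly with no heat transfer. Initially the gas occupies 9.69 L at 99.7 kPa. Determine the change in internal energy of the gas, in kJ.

ΔU ≈ -1.44 kJ

P₂ = P₁(V₁/V₂)^γ = 99.7×(9.69/92.7)^(1.4) = 4.223 kPa.
For a reversible adiabat, W_by_gas = (P₁V₁ − P₂V₂)/(γ−1).
W_by = (99700×0.00969 − 4223×0.0927) / (0.4) = 1437 J.
Q = 0 ⇒ ΔU = −W_by = -1437 J.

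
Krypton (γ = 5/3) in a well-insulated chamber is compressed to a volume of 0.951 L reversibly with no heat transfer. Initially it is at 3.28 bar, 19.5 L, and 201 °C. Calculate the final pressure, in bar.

P₂ ≈ 504 bar

Since PV^γ is constant along a reversible adiabat, P₂ = P₁ (V₁/V₂)^γ.
P₂ = 3.28 × (19.5/0.951)^(5/3) = 503.8 bar.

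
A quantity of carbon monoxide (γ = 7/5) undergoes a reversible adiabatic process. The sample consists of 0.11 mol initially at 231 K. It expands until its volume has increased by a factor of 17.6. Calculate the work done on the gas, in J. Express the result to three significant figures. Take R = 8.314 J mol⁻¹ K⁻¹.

W ≈ -360 J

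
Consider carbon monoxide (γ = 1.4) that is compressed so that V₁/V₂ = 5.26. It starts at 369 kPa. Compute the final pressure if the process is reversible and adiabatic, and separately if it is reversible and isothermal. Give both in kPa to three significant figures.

adiabatic: 3770 kPa; isothermal: 1940 kPa

Isothermal: P₂ = P₁(V₁/V₂) = 369×5.26 = 1941 kPa.
Adiabatic: P₂ = P₁(V₁/V₂)^γ = 369×5.26^(1.4) = 3771 kPa.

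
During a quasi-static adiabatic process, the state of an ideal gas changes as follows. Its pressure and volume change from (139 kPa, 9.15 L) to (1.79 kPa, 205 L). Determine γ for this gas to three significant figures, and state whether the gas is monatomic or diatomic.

PV^γ = const ⇒ γ = ln(P₂/P₁) / ln(V₁/V₂).
γ = ln(1.79/139) / ln(9.15/205) = 1.4.
γ ≈ 1.40 is close to 7/5, so the gas is diatomic.

γ ≈ 1.40; diatomic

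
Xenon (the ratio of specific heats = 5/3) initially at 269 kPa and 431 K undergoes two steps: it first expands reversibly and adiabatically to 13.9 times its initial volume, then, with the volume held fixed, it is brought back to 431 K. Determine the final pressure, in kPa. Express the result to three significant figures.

Adiabatic step (PV^γ = const): P₂ = 269×(1/13.9)^(5/3) = 3.348 kPa; T₂ = 431×(1/13.9)^(2/3) = 74.55 K.
Isochoric: P₃ = P₂(T₃/T₂) = 3.348 × (431/74.55) = 19.35 kPa.

P₃ ≈ 19.4 kPa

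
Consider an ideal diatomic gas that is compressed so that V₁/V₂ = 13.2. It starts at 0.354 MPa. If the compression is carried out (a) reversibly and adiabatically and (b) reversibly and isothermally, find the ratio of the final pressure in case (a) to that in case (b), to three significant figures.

For a diatomic ideal gas γ = 7/5.
Isothermal: P_b = P₁(V₁/V₂) = 0.354×13.2.
Adiabatic: P_a = P₁(V₁/V₂)^γ = 0.354×13.2^(7/5).
P_a/P_b = (V₁/V₂)^(γ−1) = 13.2^(2/5) = 2.807.

P_adiabatic / P_isothermal ≈ 2.81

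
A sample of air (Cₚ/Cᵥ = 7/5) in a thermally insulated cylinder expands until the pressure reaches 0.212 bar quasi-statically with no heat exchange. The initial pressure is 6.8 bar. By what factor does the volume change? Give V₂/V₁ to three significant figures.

From PV^γ = const, V₂/V₁ = (P₁/P₂)^(1/γ).
V₂/V₁ = (6.8/0.212)^(5/7) = 11.91.

V₂/V₁ ≈ 11.9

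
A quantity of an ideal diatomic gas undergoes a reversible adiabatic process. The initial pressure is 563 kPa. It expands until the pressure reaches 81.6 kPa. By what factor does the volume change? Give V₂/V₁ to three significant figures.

From PV^γ = const, V₂/V₁ = (P₁/P₂)^(1/γ).
For a diatomic ideal gas γ = 7/5.
V₂/V₁ = (563/81.6)^(5/7) = 3.973.

V₂/V₁ ≈ 3.97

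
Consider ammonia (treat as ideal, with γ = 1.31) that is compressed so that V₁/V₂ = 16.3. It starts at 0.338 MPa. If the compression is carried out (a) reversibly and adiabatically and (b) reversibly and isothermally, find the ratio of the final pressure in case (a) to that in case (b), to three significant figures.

Isothermal: P_b = P₁(V₁/V₂) = 0.338×16.3.
Adiabatic: P_a = P₁(V₁/V₂)^γ = 0.338×16.3^(1.31).
P_a/P_b = (V₁/V₂)^(γ−1) = 16.3^(0.31) = 2.376.

P_adiabatic / P_isothermal ≈ 2.38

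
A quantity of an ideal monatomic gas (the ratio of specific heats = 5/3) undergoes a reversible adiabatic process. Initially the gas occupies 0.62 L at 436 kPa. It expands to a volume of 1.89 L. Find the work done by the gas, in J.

W ≈ 213 J

P₂ = P₁(V₁/V₂)^γ = 436×(0.62/1.89)^(5/3) = 68.03 kPa.
For a reversible adiabat, W_by_gas = (P₁V₁ − P₂V₂)/(γ−1).
W_by = (436000×0.00062 − 68030×0.00189) / (2/3) = 212.6 J.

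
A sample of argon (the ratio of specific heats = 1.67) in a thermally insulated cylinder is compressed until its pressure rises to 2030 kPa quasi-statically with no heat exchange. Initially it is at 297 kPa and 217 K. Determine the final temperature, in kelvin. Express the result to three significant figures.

T₂ ≈ 469 K

Along an adiabat T P^((1−γ)/γ) is constant, so T₂ = T₁ (P₂/P₁)^((γ−1)/γ).
T₂ = 217 × (2030/297)^(0.401) = 469.2 K.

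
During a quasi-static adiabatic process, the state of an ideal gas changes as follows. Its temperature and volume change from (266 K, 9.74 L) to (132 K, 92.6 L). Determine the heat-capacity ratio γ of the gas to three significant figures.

γ ≈ 1.31

TV^(γ−1) = const ⇒ γ − 1 = ln(T₂/T₁) / ln(V₁/V₂).
γ = 1 + ln(132/266) / ln(9.74/92.6) = 1.311.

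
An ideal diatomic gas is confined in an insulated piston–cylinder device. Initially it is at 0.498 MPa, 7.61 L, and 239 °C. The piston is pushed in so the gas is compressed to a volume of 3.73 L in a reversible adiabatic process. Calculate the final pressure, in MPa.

P₂ ≈ 1.35 MPa

Adiabatic: P₁V₁^γ = P₂V₂^γ ⇒ P₂ = P₁ (V₁/V₂)^γ.
γ = 7/5 for a diatomic ideal gas.
P₂ = 0.498 × (7.61/3.73)^(7/5) = 1.351 MPa.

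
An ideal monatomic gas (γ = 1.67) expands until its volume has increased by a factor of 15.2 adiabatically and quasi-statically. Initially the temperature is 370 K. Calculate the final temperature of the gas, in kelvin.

T₂ ≈ 59.8 K

For a reversible adiabat TV^(γ−1) is constant, so T₂ = T₁ (V₁/V₂)^(γ−1).
T₂ = 370 × (1/15.2)^(0.67) = 59.75 K.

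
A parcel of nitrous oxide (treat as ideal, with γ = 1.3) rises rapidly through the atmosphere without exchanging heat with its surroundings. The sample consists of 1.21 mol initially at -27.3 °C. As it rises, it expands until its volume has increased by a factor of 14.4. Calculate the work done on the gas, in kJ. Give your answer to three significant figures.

W ≈ -4.54 kJ

Adiabatic: T₁V₁^(γ−1) = T₂V₂^(γ−1) ⇒ T₂ = T₁ (V₁/V₂)^(γ−1).
T₁ = -27.3 °C = 245.8 K.
T₂ = 245.8 × (1/14.4)^(0.3) = 110.4 K.
Q = 0, so ΔU = W_on_gas = nCᵥΔT with Cᵥ = R/(γ−1) = 27.71 J/(mol·K).
ΔU = 1.21 × 27.71 × (110.4 − 245.8) = -4540 J.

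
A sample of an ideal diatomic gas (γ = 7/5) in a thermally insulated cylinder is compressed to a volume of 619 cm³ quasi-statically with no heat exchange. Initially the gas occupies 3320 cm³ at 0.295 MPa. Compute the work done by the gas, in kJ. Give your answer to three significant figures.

W ≈ -2.35 kJ

P₂ = P₁(V₁/V₂)^γ = 0.295×(3320/619)^(7/5) = 3.098 MPa.
For a reversible adiabat, W_by_gas = (P₁V₁ − P₂V₂)/(γ−1).
W_by = (295000×0.00332 − 3.098×10^6×0.000619) / (2/5) = -2345 J.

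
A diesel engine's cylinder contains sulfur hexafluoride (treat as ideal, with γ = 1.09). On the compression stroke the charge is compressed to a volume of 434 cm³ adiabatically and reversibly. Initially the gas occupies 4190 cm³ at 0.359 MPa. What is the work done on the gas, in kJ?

P₂ = P₁(V₁/V₂)^γ = 0.359×(4190/434)^(1.09) = 4.251 MPa.
For a reversible adiabat, W_by_gas = (P₁V₁ − P₂V₂)/(γ−1).
W_by = (359000×0.00419 − 4.251×10^6×0.000434) / (0.09) = -3784 J.
W_on_gas = −W_by = 3784 J.

W ≈ 3.78 kJ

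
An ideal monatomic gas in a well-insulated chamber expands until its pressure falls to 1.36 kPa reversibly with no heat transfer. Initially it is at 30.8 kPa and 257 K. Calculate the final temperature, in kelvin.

Along an adiabat T P^((1−γ)/γ) is constant, so T₂ = T₁ (P₂/P₁)^((γ−1)/γ).
For a monatomic ideal gas γ = 5/3, so (γ−1)/γ = 2/5.
T₂ = 257 × (1.36/30.8)^(2/5) = 73.78 K.

T₂ ≈ 73.8 K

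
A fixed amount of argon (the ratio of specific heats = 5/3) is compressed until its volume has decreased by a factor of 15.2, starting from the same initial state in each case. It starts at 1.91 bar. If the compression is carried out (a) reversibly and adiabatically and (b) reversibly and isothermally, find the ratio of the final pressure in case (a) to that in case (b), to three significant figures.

P_adiabatic / P_isothermal ≈ 6.14

Isothermal: P_b = P₁(V₁/V₂) = 1.91×15.2.
Adiabatic: P_a = P₁(V₁/V₂)^γ = 1.91×15.2^(5/3).
P_a/P_b = (V₁/V₂)^(γ−1) = 15.2^(2/3) = 6.136.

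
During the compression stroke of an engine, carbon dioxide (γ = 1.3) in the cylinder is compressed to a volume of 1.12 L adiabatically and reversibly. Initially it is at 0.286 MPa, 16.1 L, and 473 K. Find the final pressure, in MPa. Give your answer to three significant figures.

Adiabatic: P₁V₁^γ = P₂V₂^γ ⇒ P₂ = P₁ (V₁/V₂)^γ.
P₂ = 0.286 × (16.1/1.12)^(1.3) = 9.147 MPa.

P₂ ≈ 9.15 MPa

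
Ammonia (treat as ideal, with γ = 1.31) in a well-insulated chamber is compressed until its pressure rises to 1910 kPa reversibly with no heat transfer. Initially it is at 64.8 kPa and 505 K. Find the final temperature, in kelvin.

Adiabatic: T₂/T₁ = (P₂/P₁)^((γ−1)/γ).
T₂ = 505 × (1910/64.8)^(0.237) = 1125 K.

T₂ ≈ 1120 K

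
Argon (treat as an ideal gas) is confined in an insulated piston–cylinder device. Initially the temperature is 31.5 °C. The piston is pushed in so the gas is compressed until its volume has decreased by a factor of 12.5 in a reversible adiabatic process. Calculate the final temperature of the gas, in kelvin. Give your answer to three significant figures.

T₂ ≈ 1640 K

For a reversible adiabat TV^(γ−1) is constant, so T₂ = T₁ (V₁/V₂)^(γ−1).
For a monatomic ideal gas γ = 5/3, so γ−1 = 2/3.
T₁ = 31.5 °C = 304.6 K.
T₂ = 304.6 × 12.5^(2/3) = 1641 K.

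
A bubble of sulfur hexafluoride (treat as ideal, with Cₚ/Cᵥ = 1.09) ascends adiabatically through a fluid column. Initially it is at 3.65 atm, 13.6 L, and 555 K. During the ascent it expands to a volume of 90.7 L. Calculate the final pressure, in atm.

P₂ ≈ 0.461 atm

Adiabatic: P₁V₁^γ = P₂V₂^γ ⇒ P₂ = P₁ (V₁/V₂)^γ.
P₂ = 3.65 × (13.6/90.7)^(1.09) = 0.4614 atm.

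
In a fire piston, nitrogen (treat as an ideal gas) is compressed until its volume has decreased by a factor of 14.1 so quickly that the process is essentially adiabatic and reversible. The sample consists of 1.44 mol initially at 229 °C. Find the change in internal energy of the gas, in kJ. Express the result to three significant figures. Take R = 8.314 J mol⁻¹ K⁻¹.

ΔU ≈ 28.3 kJ

Adiabatic: T₁V₁^(γ−1) = T₂V₂^(γ−1) ⇒ T₂ = T₁ (V₁/V₂)^(γ−1).
γ = 7/5 for a diatomic ideal gas, so γ−1 = 2/5.
T₁ = 229 °C = 502.1 K.
T₂ = 502.1 × 14.1^(2/5) = 1447 K.
Q = 0, so ΔU = W_on_gas = nCᵥΔT with Cᵥ = R/(γ−1) = 20.79 J/(mol·K).
ΔU = 1.44 × 20.79 × (1447 − 502.1) = 28280 J.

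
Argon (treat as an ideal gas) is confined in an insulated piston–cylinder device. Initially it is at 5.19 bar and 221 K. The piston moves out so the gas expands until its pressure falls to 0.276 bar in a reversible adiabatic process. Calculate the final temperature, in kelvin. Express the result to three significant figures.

T₂ ≈ 68.3 K

Along an adiabat T P^((1−γ)/γ) is constant, so T₂ = T₁ (P₂/P₁)^((γ−1)/γ).
For a monatomic ideal gas γ = 5/3, so (γ−1)/γ = 2/5.
T₂ = 221 × (0.276/5.19)^(2/5) = 68.34 K.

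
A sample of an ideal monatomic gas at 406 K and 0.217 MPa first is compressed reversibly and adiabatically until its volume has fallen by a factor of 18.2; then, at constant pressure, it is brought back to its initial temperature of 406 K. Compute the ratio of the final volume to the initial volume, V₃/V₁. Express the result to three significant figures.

For a monatomic ideal gas γ = 5/3.
Adiabatic step: V₂/V₁ = 0.05495; T₂ = T₁·18.2^(2/3) = 2809 K.
Isobaric step: V₃/V₂ = T₃/T₂ = 406/2809.
V₃/V₁ = (V₂/V₁)(V₃/V₂) = 0.05495 × (406/2809) = 0.007941.

V₃/V₁ ≈ 0.00794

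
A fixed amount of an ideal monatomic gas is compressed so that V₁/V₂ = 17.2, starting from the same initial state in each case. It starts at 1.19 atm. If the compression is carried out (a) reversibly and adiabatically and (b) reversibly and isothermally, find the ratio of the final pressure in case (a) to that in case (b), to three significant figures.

P_adiabatic / P_isothermal ≈ 6.66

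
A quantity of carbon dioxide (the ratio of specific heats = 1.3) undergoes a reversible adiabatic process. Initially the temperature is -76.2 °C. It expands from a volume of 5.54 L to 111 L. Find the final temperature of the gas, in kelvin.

T₂ ≈ 80.1 K

For a reversible adiabat TV^(γ−1) is constant, so T₂ = T₁ (V₁/V₂)^(γ−1).
T₁ = -76.2 °C = 196.9 K.
T₂ = 196.9 × (5.54/111)^(0.3) = 80.13 K.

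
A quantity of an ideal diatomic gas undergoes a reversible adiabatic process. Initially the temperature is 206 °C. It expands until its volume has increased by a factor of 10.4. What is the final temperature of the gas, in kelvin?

For a reversible adiabat TV^(γ−1) is constant, so T₂ = T₁ (V₁/V₂)^(γ−1).
For a diatomic ideal gas γ = 7/5, so γ−1 = 2/5.
T₁ = 206 °C = 479.1 K.
T₂ = 479.1 × (1/10.4)^(2/5) = 187.8 K.

T₂ ≈ 188 K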